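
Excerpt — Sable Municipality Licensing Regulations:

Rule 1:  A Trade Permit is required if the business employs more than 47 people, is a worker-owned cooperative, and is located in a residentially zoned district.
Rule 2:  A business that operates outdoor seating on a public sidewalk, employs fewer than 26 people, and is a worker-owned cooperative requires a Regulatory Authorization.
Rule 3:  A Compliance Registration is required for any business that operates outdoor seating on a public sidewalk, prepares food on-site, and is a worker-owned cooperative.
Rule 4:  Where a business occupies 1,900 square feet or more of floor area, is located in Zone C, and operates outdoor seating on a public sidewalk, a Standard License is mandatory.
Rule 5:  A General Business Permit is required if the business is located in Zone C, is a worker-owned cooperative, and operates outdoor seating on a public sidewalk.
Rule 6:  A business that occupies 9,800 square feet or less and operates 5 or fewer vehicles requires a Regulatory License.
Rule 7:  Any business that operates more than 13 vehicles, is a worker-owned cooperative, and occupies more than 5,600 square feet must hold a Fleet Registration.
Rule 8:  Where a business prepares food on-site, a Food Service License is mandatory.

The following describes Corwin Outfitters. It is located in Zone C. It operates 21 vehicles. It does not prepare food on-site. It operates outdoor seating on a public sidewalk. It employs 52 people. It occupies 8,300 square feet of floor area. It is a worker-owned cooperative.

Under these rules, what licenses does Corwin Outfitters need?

Rule 1: employees 52 > 47; is a worker-owned cooperative; is located in Zone C (not: is located in a residentially zoned district) → Trade Permit not required.
Rule 2: operates outdoor seating on a public sidewalk; employees 52 ≥ 26; is a worker-owned cooperative → Regulatory Authorization not required.
Rule 3: operates outdoor seating on a public sidewalk; does not prepare food on-site; is a worker-owned cooperative → Compliance Registration not required.
Rule 4: floor area 8,300 square feet ≥ 1,900 square feet; is located in Zone C; operates outdoor seating on a public sidewalk → Standard License required.
Rule 5: is located in Zone C; is a worker-owned cooperative; operates outdoor seating on a public sidewalk → General Business Permit required.
Rule 6: floor area 8,300 square feet ≤ 9,800 square feet; vehicles 21 > 5 → Regulatory License not required.
Rule 7: vehicles 21 > 13; is a worker-owned cooperative; floor area 8,300 square feet > 5,600 square feet → Fleet Registration required.
Rule 8: does not prepare food on-site → Food Service License not required.

Fleet Registration, General Business Permit, Standard License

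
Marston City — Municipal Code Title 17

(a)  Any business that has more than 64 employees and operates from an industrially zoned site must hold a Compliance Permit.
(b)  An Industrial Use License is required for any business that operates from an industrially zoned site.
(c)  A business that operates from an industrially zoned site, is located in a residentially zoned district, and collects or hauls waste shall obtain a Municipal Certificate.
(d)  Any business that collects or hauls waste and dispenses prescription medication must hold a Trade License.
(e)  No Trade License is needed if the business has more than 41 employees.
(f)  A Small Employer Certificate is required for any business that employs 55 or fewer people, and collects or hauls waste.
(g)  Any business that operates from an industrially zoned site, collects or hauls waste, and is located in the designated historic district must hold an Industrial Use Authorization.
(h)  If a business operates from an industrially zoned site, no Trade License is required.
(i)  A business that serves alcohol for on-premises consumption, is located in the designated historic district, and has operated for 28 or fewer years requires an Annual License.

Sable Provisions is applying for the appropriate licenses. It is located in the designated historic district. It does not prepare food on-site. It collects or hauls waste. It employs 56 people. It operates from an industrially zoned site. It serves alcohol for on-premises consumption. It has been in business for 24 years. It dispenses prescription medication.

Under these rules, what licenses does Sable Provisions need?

Annual License, Industrial Use Authorization, Industrial Use License

(a) employees 56 ≤ 64; operates from an industrially zoned site → Compliance Permit not required.
(b) operates from an industrially zoned site → Industrial Use License required.
(c) operates from an industrially zoned site; is located in the designated historic district (not: is located in a residentially zoned district); collects or hauls waste → Municipal Certificate not required.
(d) collects or hauls waste; dispenses prescription medication → Trade License required.
(e) employees 56 > 41 → exempt from Trade License.
(f) employees 56 > 55; collects or hauls waste → Small Employer Certificate not required.
(g) operates from an industrially zoned site; collects or hauls waste; is located in the designated historic district → Industrial Use Authorization required.
(h) operates from an industrially zoned site → exempt from Trade License.
(i) serves alcohol for on-premises consumption; is located in the designated historic district; years in business 24 ≤ 28 → Annual License required.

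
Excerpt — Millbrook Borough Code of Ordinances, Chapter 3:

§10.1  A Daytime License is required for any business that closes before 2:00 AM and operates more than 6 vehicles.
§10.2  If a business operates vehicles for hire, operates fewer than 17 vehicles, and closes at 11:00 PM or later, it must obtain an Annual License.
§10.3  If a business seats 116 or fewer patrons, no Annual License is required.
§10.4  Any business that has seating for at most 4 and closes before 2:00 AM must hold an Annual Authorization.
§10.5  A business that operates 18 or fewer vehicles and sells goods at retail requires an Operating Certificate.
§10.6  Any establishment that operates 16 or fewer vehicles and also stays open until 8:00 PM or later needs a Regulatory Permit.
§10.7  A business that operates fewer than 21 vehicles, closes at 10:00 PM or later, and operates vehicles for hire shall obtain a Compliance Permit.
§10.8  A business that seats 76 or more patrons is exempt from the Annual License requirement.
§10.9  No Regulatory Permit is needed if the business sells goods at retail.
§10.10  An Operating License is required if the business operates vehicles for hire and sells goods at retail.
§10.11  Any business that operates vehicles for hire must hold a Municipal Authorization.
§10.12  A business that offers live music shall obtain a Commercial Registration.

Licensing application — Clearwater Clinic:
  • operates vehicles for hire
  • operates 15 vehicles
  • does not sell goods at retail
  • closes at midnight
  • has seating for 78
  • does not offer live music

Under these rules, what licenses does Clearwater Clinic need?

§10.1 closes midnight, at/before 2:00 AM; vehicles 15 > 6 → Daytime License required.
§10.2 operates vehicles for hire; vehicles 15 < 17; closes midnight, after 11:00 PM → Annual License required.
§10.3 seating 78 ≤ 116 → exempt from Annual License.
§10.4 seating 78 > 4; closes midnight, at/before 2:00 AM → Annual Authorization not required.
§10.5 vehicles 15 ≤ 18; does not sell goods at retail → Operating Certificate not required.
§10.6 vehicles 15 ≤ 16; closes midnight, after 8:00 PM → Regulatory Permit required.
§10.7 vehicles 15 < 21; closes midnight, after 10:00 PM; operates vehicles for hire → Compliance Permit required.
§10.8 seating 78 ≥ 76 → exempt from Annual License.
§10.9 does not sell goods at retail → Regulatory Permit exemption does not apply.
§10.10 operates vehicles for hire; does not sell goods at retail → Operating License not required.
§10.11 operates vehicles for hire → Municipal Authorization required.
§10.12 does not offer live music → Commercial Registration not required.

Compliance Permit, Daytime License, Municipal Authorization, Regulatory Permit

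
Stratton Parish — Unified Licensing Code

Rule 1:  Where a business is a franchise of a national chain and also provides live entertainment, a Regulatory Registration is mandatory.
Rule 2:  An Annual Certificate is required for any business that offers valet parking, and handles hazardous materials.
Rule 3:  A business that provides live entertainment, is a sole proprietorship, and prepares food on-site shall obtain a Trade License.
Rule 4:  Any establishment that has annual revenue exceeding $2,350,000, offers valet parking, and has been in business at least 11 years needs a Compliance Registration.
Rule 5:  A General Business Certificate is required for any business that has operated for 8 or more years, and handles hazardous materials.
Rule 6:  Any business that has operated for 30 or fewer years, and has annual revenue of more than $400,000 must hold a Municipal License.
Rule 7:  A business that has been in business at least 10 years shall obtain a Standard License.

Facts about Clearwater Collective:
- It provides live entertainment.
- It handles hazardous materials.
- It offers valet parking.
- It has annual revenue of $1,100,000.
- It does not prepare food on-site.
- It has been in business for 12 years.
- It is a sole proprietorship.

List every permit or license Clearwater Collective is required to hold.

Annual Certificate, General Business Certificate, Municipal License, Standard License

Rule 1: is a sole proprietorship (not: is a franchise of a national chain); provides live entertainment → Regulatory Registration not required.
Rule 2: offers valet parking; handles hazardous materials → Annual Certificate required.
Rule 3: provides live entertainment; is a sole proprietorship; does not prepare food on-site → Trade License not required.
Rule 4: revenue $1,100,000 ≤ $2,350,000; offers valet parking; years in business 12 ≥ 11 → Compliance Registration not required.
Rule 5: years in business 12 ≥ 8; handles hazardous materials → General Business Certificate required.
Rule 6: years in business 12 ≤ 30; revenue $1,100,000 > $400,000 → Municipal License required.
Rule 7: years in business 12 ≥ 10 → Standard License required.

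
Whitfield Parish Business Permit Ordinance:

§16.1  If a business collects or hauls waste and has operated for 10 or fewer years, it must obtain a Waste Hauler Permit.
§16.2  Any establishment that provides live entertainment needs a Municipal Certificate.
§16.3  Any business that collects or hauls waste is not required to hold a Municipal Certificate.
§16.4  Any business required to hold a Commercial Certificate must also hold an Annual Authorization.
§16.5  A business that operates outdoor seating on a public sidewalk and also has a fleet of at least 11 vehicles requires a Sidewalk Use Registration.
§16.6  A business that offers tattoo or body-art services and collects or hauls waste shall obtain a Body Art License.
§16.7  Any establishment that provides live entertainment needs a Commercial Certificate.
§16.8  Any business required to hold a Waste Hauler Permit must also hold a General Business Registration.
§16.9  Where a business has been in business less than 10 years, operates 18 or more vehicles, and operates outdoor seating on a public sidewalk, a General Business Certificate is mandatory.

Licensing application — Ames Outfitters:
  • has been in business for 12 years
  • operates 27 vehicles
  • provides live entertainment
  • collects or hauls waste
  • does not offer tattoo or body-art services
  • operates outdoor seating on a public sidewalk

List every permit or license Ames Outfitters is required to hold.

Annual Authorization, Commercial Certificate, Sidewalk Use Registration

§16.1 collects or hauls waste; years in business 12 > 10 → Waste Hauler Permit not required.
§16.2 provides live entertainment → Municipal Certificate required.
§16.3 collects or hauls waste → exempt from Municipal Certificate.
§16.4 Commercial Certificate is required → Annual Authorization also required.
§16.5 operates outdoor seating on a public sidewalk; vehicles 27 ≥ 11 → Sidewalk Use Registration required.
§16.6 does not offer tattoo or body-art services; collects or hauls waste → Body Art License not required.
§16.7 provides live entertainment → Commercial Certificate required.
§16.8 Waste Hauler Permit is not required → no effect.
§16.9 years in business 12 ≥ 10; vehicles 27 ≥ 18; operates outdoor seating on a public sidewalk → General Business Certificate not required.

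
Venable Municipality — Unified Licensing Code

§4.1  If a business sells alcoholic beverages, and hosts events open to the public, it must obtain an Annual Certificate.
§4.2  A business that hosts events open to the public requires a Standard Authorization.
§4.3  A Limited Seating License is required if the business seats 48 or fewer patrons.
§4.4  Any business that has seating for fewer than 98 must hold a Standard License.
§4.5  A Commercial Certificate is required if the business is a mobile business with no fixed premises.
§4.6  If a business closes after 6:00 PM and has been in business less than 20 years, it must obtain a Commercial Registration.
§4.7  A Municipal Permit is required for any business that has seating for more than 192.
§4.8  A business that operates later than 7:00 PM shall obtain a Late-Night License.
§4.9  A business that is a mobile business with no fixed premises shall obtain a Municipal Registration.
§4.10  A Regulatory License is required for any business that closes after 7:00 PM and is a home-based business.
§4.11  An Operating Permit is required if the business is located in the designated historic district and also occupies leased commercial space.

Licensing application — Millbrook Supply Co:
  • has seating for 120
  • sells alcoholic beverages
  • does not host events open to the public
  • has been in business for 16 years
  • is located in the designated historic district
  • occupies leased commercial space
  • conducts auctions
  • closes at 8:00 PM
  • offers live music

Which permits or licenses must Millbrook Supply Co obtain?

Commercial Registration, Late-Night License, Operating Permit

§4.1 sells alcoholic beverages; does not host events open to the public → Annual Certificate not required.
§4.2 does not host events open to the public → Standard Authorization not required.
§4.3 seating 120 > 48 → Limited Seating License not required.
§4.4 seating 120 ≥ 98 → Standard License not required.
§4.5 occupies leased commercial space (not: is a mobile business with no fixed premises) → Commercial Certificate not required.
§4.6 closes 8:00 PM, after 6:00 PM; years in business 16 < 20 → Commercial Registration required.
§4.7 seating 120 ≤ 192 → Municipal Permit not required.
§4.8 closes 8:00 PM, after 7:00 PM → Late-Night License required.
§4.9 occupies leased commercial space (not: is a mobile business with no fixed premises) → Municipal Registration not required.
§4.10 closes 8:00 PM, after 7:00 PM; occupies leased commercial space (not: is a home-based business) → Regulatory License not required.
§4.11 is located in the designated historic district; occupies leased commercial space → Operating Permit required.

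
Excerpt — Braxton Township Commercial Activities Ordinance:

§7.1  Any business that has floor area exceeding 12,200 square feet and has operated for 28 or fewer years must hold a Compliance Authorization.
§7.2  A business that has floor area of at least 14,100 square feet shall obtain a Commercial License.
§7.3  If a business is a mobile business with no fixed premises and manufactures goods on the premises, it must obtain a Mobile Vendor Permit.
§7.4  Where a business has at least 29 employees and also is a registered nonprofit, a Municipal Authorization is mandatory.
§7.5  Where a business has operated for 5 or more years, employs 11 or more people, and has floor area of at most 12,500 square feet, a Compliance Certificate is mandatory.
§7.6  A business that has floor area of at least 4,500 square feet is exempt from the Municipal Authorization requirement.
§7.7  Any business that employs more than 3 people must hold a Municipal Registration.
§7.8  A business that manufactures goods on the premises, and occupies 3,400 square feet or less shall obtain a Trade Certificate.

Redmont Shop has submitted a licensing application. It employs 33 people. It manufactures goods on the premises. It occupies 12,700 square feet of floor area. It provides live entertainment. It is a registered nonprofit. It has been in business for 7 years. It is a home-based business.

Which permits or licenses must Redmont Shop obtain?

§7.1 floor area 12,700 square feet > 12,200 square feet; years in business 7 ≤ 28 → Compliance Authorization required.
§7.2 floor area 12,700 square feet < 14,100 square feet → Commercial License not required.
§7.3 is a home-based business (not: is a mobile business with no fixed premises); manufactures goods on the premises → Mobile Vendor Permit not required.
§7.4 employees 33 ≥ 29; is a registered nonprofit → Municipal Authorization required.
§7.5 years in business 7 ≥ 5; employees 33 ≥ 11; floor area 12,700 square feet > 12,500 square feet → Compliance Certificate not required.
§7.6 floor area 12,700 square feet ≥ 4,500 square feet → exempt from Municipal Authorization.
§7.7 employees 33 > 3 → Municipal Registration required.
§7.8 manufactures goods on the premises; floor area 12,700 square feet > 3,400 square feet → Trade Certificate not required.

Compliance Authorization, Municipal Registration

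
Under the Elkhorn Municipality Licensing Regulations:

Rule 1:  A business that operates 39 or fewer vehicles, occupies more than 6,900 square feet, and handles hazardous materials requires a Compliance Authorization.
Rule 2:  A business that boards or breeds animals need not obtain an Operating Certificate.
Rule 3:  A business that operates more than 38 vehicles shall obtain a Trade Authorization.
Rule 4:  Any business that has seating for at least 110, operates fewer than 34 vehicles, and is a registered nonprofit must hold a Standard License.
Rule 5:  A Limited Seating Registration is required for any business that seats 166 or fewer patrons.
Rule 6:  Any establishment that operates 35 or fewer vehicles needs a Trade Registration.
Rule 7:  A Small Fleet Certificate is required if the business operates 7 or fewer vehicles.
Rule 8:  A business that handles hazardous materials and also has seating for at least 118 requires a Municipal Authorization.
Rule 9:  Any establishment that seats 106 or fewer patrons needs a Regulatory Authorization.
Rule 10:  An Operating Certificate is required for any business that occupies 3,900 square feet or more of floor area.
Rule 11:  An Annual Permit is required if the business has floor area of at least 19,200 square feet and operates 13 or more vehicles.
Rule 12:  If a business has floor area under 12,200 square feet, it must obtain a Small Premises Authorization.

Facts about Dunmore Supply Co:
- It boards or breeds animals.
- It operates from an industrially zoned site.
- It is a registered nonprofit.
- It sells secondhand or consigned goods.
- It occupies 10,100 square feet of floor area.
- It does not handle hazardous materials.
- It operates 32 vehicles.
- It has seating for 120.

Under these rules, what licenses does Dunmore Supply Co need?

Rule 1: vehicles 32 ≤ 39; floor area 10,100 square feet > 6,900 square feet; does not handle hazardous materials → Compliance Authorization not required.
Rule 2: boards or breeds animals → exempt from Operating Certificate.
Rule 3: vehicles 32 ≤ 38 → Trade Authorization not required.
Rule 4: seating 120 ≥ 110; vehicles 32 < 34; is a registered nonprofit → Standard License required.
Rule 5: seating 120 ≤ 166 → Limited Seating Registration required.
Rule 6: vehicles 32 ≤ 35 → Trade Registration required.
Rule 7: vehicles 32 > 7 → Small Fleet Certificate not required.
Rule 8: does not handle hazardous materials; seating 120 ≥ 118 → Municipal Authorization not required.
Rule 9: seating 120 > 106 → Regulatory Authorization not required.
Rule 10: floor area 10,100 square feet ≥ 3,900 square feet → Operating Certificate required.
Rule 11: floor area 10,100 square feet < 19,200 square feet; vehicles 32 ≥ 13 → Annual Permit not required.
Rule 12: floor area 10,100 square feet < 12,200 square feet → Small Premises Authorization required.

Limited Seating Registration, Small Premises Authorization, Standard License, Trade Registration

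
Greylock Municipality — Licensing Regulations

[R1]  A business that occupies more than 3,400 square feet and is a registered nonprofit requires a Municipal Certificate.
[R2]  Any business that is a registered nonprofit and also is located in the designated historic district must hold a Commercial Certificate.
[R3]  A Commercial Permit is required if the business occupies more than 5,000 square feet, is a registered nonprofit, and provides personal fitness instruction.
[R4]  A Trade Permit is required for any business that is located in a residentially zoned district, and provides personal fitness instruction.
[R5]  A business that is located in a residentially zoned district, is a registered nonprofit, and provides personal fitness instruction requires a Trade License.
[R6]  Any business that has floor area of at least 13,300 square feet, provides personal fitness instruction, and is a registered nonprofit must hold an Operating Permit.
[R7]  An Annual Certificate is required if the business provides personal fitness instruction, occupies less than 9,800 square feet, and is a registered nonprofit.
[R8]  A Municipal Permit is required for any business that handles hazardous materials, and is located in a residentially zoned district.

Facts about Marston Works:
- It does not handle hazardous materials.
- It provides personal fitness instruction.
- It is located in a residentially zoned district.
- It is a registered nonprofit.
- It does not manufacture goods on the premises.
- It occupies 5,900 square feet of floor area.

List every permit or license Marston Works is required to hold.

Annual Certificate, Commercial Permit, Municipal Certificate, Trade License, Trade Permit

[R1] floor area 5,900 square feet > 3,400 square feet; is a registered nonprofit → Municipal Certificate required.
[R2] is a registered nonprofit; is located in a residentially zoned district (not: is located in the designated historic district) → Commercial Certificate not required.
[R3] floor area 5,900 square feet > 5,000 square feet; is a registered nonprofit; provides personal fitness instruction → Commercial Permit required.
[R4] is located in a residentially zoned district; provides personal fitness instruction → Trade Permit required.
[R5] is located in a residentially zoned district; is a registered nonprofit; provides personal fitness instruction → Trade License required.
[R6] floor area 5,900 square feet < 13,300 square feet; provides personal fitness instruction; is a registered nonprofit → Operating Permit not required.
[R7] provides personal fitness instruction; floor area 5,900 square feet < 9,800 square feet; is a registered nonprofit → Annual Certificate required.
[R8] does not handle hazardous materials; is located in a residentially zoned district → Municipal Permit not required.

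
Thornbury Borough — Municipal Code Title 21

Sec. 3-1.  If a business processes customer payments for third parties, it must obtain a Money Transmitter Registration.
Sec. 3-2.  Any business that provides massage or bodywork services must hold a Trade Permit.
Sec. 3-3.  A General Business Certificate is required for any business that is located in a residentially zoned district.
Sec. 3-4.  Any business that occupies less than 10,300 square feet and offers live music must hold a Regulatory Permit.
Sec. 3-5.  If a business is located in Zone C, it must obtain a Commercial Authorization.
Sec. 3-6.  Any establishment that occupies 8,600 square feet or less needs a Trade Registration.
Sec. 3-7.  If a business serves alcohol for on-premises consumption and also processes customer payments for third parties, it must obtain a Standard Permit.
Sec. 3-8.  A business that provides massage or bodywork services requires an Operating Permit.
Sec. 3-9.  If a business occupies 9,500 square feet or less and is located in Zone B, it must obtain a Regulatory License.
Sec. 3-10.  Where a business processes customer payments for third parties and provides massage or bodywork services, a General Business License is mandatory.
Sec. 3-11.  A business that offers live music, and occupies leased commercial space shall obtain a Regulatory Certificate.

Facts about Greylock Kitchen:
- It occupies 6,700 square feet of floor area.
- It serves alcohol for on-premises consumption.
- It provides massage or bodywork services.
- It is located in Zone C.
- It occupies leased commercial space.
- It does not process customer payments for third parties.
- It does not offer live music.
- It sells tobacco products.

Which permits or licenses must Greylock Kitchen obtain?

Sec. 3-1. does not process customer payments for third parties → Money Transmitter Registration not required.
Sec. 3-2. provides massage or bodywork services → Trade Permit required.
Sec. 3-3. is located in Zone C (not: is located in a residentially zoned district) → General Business Certificate not required.
Sec. 3-4. floor area 6,700 square feet < 10,300 square feet; does not offer live music → Regulatory Permit not required.
Sec. 3-5. is located in Zone C → Commercial Authorization required.
Sec. 3-6. floor area 6,700 square feet ≤ 8,600 square feet → Trade Registration required.
Sec. 3-7. serves alcohol for on-premises consumption; does not process customer payments for third parties → Standard Permit not required.
Sec. 3-8. provides massage or bodywork services → Operating Permit required.
Sec. 3-9. floor area 6,700 square feet ≤ 9,500 square feet; is located in Zone C (not: is located in Zone B) → Regulatory License not required.
Sec. 3-10. does not process customer payments for third parties; provides massage or bodywork services → General Business License not required.
Sec. 3-11. does not offer live music; occupies leased commercial space → Regulatory Certificate not required.

Commercial Authorization, Operating Permit, Trade Permit, Trade Registration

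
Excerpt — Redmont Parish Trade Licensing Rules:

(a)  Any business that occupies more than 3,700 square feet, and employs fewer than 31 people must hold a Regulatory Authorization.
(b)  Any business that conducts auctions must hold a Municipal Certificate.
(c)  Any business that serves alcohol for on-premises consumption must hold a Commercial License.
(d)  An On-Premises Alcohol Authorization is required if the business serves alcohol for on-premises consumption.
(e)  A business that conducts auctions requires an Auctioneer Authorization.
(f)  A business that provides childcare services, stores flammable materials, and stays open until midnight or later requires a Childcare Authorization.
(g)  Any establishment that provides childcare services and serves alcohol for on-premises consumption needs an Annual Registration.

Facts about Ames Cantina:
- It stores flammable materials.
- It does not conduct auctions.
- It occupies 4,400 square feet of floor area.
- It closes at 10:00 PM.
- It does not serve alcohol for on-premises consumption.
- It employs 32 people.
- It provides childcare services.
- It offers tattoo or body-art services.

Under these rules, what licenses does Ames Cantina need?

None

(a) floor area 4,400 square feet > 3,700 square feet; employees 32 ≥ 31 → Regulatory Authorization not required.
(b) does not conduct auctions → Municipal Certificate not required.
(c) does not serve alcohol for on-premises consumption → Commercial License not required.
(d) does not serve alcohol for on-premises consumption → On-Premises Alcohol Authorization not required.
(e) does not conduct auctions → Auctioneer Authorization not required.
(f) provides childcare services; stores flammable materials; closes 10:00 PM, at/before midnight → Childcare Authorization not required.
(g) provides childcare services; does not serve alcohol for on-premises consumption → Annual Registration not required.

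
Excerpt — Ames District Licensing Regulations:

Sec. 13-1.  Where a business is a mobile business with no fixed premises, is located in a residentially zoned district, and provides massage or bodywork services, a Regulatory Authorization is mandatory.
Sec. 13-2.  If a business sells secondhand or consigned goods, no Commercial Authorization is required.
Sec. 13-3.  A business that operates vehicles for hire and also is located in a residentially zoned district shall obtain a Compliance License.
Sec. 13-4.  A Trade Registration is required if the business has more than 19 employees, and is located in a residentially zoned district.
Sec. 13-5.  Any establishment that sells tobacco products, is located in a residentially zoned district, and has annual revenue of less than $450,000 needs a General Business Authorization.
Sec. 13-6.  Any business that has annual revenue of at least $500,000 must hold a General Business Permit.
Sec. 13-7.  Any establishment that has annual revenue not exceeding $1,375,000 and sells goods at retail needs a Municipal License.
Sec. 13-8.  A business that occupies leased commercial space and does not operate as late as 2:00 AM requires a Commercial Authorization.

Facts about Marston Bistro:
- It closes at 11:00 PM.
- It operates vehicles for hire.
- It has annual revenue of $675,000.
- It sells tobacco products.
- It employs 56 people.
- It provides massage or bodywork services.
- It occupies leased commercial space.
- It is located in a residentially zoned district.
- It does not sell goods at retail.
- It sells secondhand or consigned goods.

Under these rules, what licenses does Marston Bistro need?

Compliance License, General Business Permit, Trade Registration

Sec. 13-1. occupies leased commercial space (not: is a mobile business with no fixed premises); is located in a residentially zoned district; provides massage or bodywork services → Regulatory Authorization not required.
Sec. 13-2. sells secondhand or consigned goods → exempt from Commercial Authorization.
Sec. 13-3. operates vehicles for hire; is located in a residentially zoned district → Compliance License required.
Sec. 13-4. employees 56 > 19; is located in a residentially zoned district → Trade Registration required.
Sec. 13-5. sells tobacco products; is located in a residentially zoned district; revenue $675,000 ≥ $450,000 → General Business Authorization not required.
Sec. 13-6. revenue $675,000 ≥ $500,000 → General Business Permit required.
Sec. 13-7. revenue $675,000 ≤ $1,375,000; does not sell goods at retail → Municipal License not required.
Sec. 13-8. occupies leased commercial space; closes 11:00 PM, at/before 2:00 AM → Commercial Authorization required.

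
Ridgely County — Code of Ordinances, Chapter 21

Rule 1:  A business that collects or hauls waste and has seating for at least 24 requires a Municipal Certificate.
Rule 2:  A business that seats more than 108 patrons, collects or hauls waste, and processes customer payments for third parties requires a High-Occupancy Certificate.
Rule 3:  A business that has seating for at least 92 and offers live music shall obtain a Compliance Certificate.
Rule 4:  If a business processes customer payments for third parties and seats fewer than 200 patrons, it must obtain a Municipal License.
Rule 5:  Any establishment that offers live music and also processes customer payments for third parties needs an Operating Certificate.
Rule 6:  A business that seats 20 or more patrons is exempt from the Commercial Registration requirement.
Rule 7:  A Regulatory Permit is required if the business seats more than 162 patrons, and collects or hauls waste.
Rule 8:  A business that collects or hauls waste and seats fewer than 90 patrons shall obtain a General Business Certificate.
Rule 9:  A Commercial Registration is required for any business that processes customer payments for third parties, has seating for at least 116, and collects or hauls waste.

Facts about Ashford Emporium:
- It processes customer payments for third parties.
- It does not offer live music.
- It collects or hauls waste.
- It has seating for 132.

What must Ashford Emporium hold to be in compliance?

High-Occupancy Certificate, Municipal Certificate, Municipal License

Rule 1: collects or hauls waste; seating 132 ≥ 24 → Municipal Certificate required.
Rule 2: seating 132 > 108; collects or hauls waste; processes customer payments for third parties → High-Occupancy Certificate required.
Rule 3: seating 132 ≥ 92; does not offer live music → Compliance Certificate not required.
Rule 4: processes customer payments for third parties; seating 132 < 200 → Municipal License required.
Rule 5: does not offer live music; processes customer payments for third parties → Operating Certificate not required.
Rule 6: seating 132 ≥ 20 → exempt from Commercial Registration.
Rule 7: seating 132 ≤ 162; collects or hauls waste → Regulatory Permit not required.
Rule 8: collects or hauls waste; seating 132 ≥ 90 → General Business Certificate not required.
Rule 9: processes customer payments for third parties; seating 132 ≥ 116; collects or hauls waste → Commercial Registration required.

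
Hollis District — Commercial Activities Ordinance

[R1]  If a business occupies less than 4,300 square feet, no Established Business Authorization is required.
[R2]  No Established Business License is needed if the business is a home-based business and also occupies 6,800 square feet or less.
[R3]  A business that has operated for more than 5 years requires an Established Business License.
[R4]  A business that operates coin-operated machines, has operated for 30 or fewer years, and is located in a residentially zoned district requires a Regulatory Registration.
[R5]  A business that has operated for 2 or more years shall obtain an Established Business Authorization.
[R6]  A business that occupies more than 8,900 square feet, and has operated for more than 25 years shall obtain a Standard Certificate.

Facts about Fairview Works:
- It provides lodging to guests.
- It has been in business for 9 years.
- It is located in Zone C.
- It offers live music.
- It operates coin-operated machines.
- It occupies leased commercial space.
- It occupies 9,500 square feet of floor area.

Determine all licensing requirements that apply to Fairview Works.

[R1] floor area 9,500 square feet ≥ 4,300 square feet → Established Business Authorization exemption does not apply.
[R2] occupies leased commercial space (not: is a home-based business); floor area 9,500 square feet > 6,800 square feet → Established Business License exemption does not apply.
[R3] years in business 9 > 5 → Established Business License required.
[R4] operates coin-operated machines; years in business 9 ≤ 30; is located in Zone C (not: is located in a residentially zoned district) → Regulatory Registration not required.
[R5] years in business 9 ≥ 2 → Established Business Authorization required.
[R6] floor area 9,500 square feet > 8,900 square feet; years in business 9 ≤ 25 → Standard Certificate not required.

Established Business Authorization, Established Business License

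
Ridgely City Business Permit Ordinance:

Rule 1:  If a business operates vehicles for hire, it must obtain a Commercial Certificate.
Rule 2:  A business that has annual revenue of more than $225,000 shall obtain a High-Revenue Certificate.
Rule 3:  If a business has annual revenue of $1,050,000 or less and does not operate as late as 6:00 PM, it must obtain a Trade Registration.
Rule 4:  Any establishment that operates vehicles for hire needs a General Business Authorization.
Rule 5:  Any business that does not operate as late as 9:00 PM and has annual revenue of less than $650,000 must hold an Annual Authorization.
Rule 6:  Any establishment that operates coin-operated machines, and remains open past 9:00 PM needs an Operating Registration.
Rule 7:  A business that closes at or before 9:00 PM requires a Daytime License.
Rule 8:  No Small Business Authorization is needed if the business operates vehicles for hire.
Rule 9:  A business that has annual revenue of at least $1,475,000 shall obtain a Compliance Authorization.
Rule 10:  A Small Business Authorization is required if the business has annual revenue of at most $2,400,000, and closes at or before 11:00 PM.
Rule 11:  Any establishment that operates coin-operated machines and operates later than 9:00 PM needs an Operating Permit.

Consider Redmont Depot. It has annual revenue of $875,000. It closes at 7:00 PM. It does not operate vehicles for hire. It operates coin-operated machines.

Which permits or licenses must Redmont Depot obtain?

Rule 1: does not operate vehicles for hire → Commercial Certificate not required.
Rule 2: revenue $875,000 > $225,000 → High-Revenue Certificate required.
Rule 3: revenue $875,000 ≤ $1,050,000; closes 7:00 PM, after 6:00 PM → Trade Registration not required.
Rule 4: does not operate vehicles for hire → General Business Authorization not required.
Rule 5: closes 7:00 PM, at/before 9:00 PM; revenue $875,000 ≥ $650,000 → Annual Authorization not required.
Rule 6: operates coin-operated machines; closes 7:00 PM, at/before 9:00 PM → Operating Registration not required.
Rule 7: closes 7:00 PM, at/before 9:00 PM → Daytime License required.
Rule 8: does not operate vehicles for hire → Small Business Authorization exemption does not apply.
Rule 9: revenue $875,000 < $1,475,000 → Compliance Authorization not required.
Rule 10: revenue $875,000 ≤ $2,400,000; closes 7:00 PM, at/before 11:00 PM → Small Business Authorization required.
Rule 11: operates coin-operated machines; closes 7:00 PM, at/before 9:00 PM → Operating Permit not required.

Daytime License, High-Revenue Certificate, Small Business Authorization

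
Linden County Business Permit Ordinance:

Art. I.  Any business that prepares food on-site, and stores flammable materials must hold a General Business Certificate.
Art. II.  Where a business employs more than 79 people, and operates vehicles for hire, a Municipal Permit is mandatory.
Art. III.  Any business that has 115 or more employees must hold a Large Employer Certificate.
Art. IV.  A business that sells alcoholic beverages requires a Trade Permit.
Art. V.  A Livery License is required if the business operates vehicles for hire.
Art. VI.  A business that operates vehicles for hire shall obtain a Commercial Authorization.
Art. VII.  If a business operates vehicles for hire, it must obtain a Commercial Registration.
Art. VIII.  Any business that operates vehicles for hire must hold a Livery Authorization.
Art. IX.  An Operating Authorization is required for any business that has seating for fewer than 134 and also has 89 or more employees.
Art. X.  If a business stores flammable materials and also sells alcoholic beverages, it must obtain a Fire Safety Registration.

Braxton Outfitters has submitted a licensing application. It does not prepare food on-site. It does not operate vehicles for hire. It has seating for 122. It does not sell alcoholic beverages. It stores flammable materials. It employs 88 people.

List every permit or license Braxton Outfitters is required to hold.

Art. I. does not prepare food on-site; stores flammable materials → General Business Certificate not required.
Art. II. employees 88 > 79; does not operate vehicles for hire → Municipal Permit not required.
Art. III. employees 88 < 115 → Large Employer Certificate not required.
Art. IV. does not sell alcoholic beverages → Trade Permit not required.
Art. V. does not operate vehicles for hire → Livery License not required.
Art. VI. does not operate vehicles for hire → Commercial Authorization not required.
Art. VII. does not operate vehicles for hire → Commercial Registration not required.
Art. VIII. does not operate vehicles for hire → Livery Authorization not required.
Art. IX. seating 122 < 134; employees 88 < 89 → Operating Authorization not required.
Art. X. stores flammable materials; does not sell alcoholic beverages → Fire Safety Registration not required.

None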